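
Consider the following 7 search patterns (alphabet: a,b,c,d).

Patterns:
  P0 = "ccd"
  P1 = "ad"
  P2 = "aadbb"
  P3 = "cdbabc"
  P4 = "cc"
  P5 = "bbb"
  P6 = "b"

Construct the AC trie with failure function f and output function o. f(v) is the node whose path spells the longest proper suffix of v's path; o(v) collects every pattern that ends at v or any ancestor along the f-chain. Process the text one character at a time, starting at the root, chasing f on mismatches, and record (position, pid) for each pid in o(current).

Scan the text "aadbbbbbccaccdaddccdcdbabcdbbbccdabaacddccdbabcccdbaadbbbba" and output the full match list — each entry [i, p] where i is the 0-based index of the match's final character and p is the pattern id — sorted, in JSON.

Build automaton:
Trie (insert patterns):
  n0 'ε': a→4 b→15 c→1
  n1 'c': c→2 d→10
  n2 'cc': d→3  [P4 ends]
  n3 'ccd': ·  [P0 ends]
  n4 'a': a→6 d→5
  n5 'ad': ·  [P1 ends]
  n6 'aa': d→7
  n7 'aad': b→8
  n8 'aadb': b→9
  n9 'aadbb': ·  [P2 ends]
  n10 'cd': b→11
  n11 'cdb': a→12
  n12 'cdba': b→13
  n13 'cdbab': c→14
  n14 'cdbabc': ·  [P3 ends]
  n15 'b': b→16  [P6 ends]
  n16 'bb': b→17
  n17 'bbb': ·  [P5 ends]

Failure links (BFS by depth):
  fail(1) 'c': from fail(0)=0 chase 'c': 0 ⇒ 0;  out=∅∪out(0)=∅
  fail(4) 'a': from fail(0)=0 chase 'a': 0 ⇒ 0;  out=∅∪out(0)=∅
  fail(15) 'b': from fail(0)=0 chase 'b': 0 ⇒ 0;  out={6}∪out(0)={6}
  fail(2) 'cc': from fail(1)=0 chase 'c': 0 ⇒ 1;  out={4}∪out(1)={4}
  fail(5) 'ad': from fail(4)=0 chase 'd': 0 ⇒ 0;  out={1}∪out(0)={1}
  fail(6) 'aa': from fail(4)=0 chase 'a': 0 ⇒ 4;  out=∅∪out(4)=∅
  fail(10) 'cd': from fail(1)=0 chase 'd': 0 ⇒ 0;  out=∅∪out(0)=∅
  fail(16) 'bb': from fail(15)=0 chase 'b': 0 ⇒ 15;  out=∅∪out(15)={6}
  fail(3) 'ccd': from fail(2)=1 chase 'd': 1 ⇒ 10;  out={0}∪out(10)={0}
  fail(7) 'aad': from fail(6)=4 chase 'd': 4 ⇒ 5;  out=∅∪out(5)={1}
  fail(11) 'cdb': from fail(10)=0 chase 'b': 0 ⇒ 15;  out=∅∪out(15)={6}
  fail(17) 'bbb': from fail(16)=15 chase 'b': 15 ⇒ 16;  out={5}∪out(16)={5,6}
  fail(8) 'aadb': from fail(7)=5 chase 'b': 5→0 ⇒ 15;  out=∅∪out(15)={6}
  fail(12) 'cdba': from fail(11)=15 chase 'a': 15→0 ⇒ 4;  out=∅∪out(4)=∅
  fail(9) 'aadbb': from fail(8)=15 chase 'b': 15 ⇒ 16;  out={2}∪out(16)={2,6}
  fail(13) 'cdbab': from fail(12)=4 chase 'b': 4→0 ⇒ 15;  out=∅∪out(15)={6}
  fail(14) 'cdbabc': from fail(13)=15 chase 'c': 15→0 ⇒ 1;  out={3}∪out(1)={3}

Text stream:
pos 0 'a': at 4
pos 1 'a': at 6
pos 2 'd': at 7  emit P1@[1:2]
pos 3 'b': at 8  emit P6@[3:3]
pos 4 'b': at 9  emit P2@[0:4],P6@[4:4]
pos 5 'b': at 17 ·f  emit P5@[3:5],P6@[5:5]
pos 6 'b': at 17 ·f  emit P5@[4:6],P6@[6:6]
pos 7 'b': at 17 ·f  emit P5@[5:7],P6@[7:7]
pos 8 'c': at 1 ·f
pos 9 'c': at 2  emit P4@[8:9]
pos 10 'a': at 4 ·f
pos 11 'c': at 1 ·f
pos 12 'c': at 2  emit P4@[11:12]
pos 13 'd': at 3  emit P0@[11:13]
pos 14 'a': at 4 ·f
pos 15 'd': at 5  emit P1@[14:15]
pos 16 'd': at 0 ·f
pos 17 'c': at 1
pos 18 'c': at 2  emit P4@[17:18]
pos 19 'd': at 3  emit P0@[17:19]
pos 20 'c': at 1 ·f
pos 21 'd': at 10
pos 22 'b': at 11  emit P6@[22:22]
pos 23 'a': at 12
pos 24 'b': at 13  emit P6@[24:24]
pos 25 'c': at 14  emit P3@[20:25]
pos 26 'd': at 10 ·f
pos 27 'b': at 11  emit P6@[27:27]
pos 28 'b': at 16 ·f  emit P6@[28:28]
pos 29 'b': at 17  emit P5@[27:29],P6@[29:29]
pos 30 'c': at 1 ·f
pos 31 'c': at 2  emit P4@[30:31]
pos 32 'd': at 3  emit P0@[30:32]
pos 33 'a': at 4 ·f
pos 34 'b': at 15 ·f  emit P6@[34:34]
pos 35 'a': at 4 ·f
pos 36 'a': at 6
pos 37 'c': at 1 ·f
pos 38 'd': at 10
pos 39 'd': at 0 ·f
pos 40 'c': at 1
pos 41 'c': at 2  emit P4@[40:41]
pos 42 'd': at 3  emit P0@[40:42]
pos 43 'b': at 11 ·f  emit P6@[43:43]
pos 44 'a': at 12
pos 45 'b': at 13  emit P6@[45:45]
pos 46 'c': at 14  emit P3@[41:46]
pos 47 'c': at 2 ·f  emit P4@[46:47]
pos 48 'c': at 2 ·f  emit P4@[47:48]
pos 49 'd': at 3  emit P0@[47:49]
pos 50 'b': at 11 ·f  emit P6@[50:50]
pos 51 'a': at 12
pos 52 'a': at 6 ·f
pos 53 'd': at 7  emit P1@[52:53]
pos 54 'b': at 8  emit P6@[54:54]
pos 55 'b': at 9  emit P2@[51:55],P6@[55:55]
pos 56 'b': at 17 ·f  emit P5@[54:56],P6@[56:56]
pos 57 'b': at 17 ·f  emit P5@[55:57],P6@[57:57]
pos 58 'a': at 4 ·f

Matches: [[2,1],[3,6],[4,2],[4,6],[5,5],[5,6],[6,5],[6,6],[7,5],[7,6],[9,4],[12,4],[13,0],[15,1],[18,4],[19,0],[22,6],[24,6],[25,3],[27,6],[28,6],[29,5],[29,6],[31,4],[32,0],[34,6],[41,4],[42,0],[43,6],[45,6],[46,3],[47,4],[48,4],[49,0],[50,6],[53,1],[54,6],[55,2],[55,6],[56,5],[56,6],[57,5],[57,6]]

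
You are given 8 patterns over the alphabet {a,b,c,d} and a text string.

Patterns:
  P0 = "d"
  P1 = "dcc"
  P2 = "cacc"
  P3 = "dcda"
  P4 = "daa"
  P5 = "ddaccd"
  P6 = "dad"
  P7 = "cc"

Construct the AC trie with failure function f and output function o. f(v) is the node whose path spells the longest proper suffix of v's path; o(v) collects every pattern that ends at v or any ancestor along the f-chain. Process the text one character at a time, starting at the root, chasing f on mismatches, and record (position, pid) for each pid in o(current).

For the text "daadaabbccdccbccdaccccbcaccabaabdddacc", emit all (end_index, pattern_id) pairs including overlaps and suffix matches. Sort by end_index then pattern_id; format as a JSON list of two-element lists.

Build automaton:
Trie (insert patterns):
  n0 'ε': c→4 d→1
  n1 'd': a→10 c→2 d→12  [P0 ends]
  n2 'dc': c→3 d→8
  n3 'dcc': ·  [P1 ends]
  n4 'c': a→5 c→18
  n5 'ca': c→6
  n6 'cac': c→7
  n7 'cacc': ·  [P2 ends]
  n8 'dcd': a→9
  n9 'dcda': ·  [P3 ends]
  n10 'da': a→11 d→17
  n11 'daa': ·  [P4 ends]
  n12 'dd': a→13
  n13 'dda': c→14
  n14 'ddac': c→15
  n15 'ddacc': d→16
  n16 'ddaccd': ·  [P5 ends]
  n17 'dad': ·  [P6 ends]
  n18 'cc': ·  [P7 ends]

Failure links (BFS by depth):
  n1('d'): parent n0 fail=0; on 'd' 0 → fail=0;  out {0}∪∅={0}
  n4('c'): parent n0 fail=0; on 'c' 0 → fail=0;  out ∅∪∅=∅
  n2('dc'): parent n1 fail=0; on 'c' 0 → fail=4;  out ∅∪∅=∅
  n5('ca'): parent n4 fail=0; on 'a' 0 → fail=0;  out ∅∪∅=∅
  n10('da'): parent n1 fail=0; on 'a' 0 → fail=0;  out ∅∪∅=∅
  n12('dd'): parent n1 fail=0; on 'd' 0 → fail=1;  out ∅∪{0}={0}
  n18('cc'): parent n4 fail=0; on 'c' 0 → fail=4;  out {7}∪∅={7}
  n3('dcc'): parent n2 fail=4; on 'c' 4 → fail=18;  out {1}∪{7}={1,7}
  n6('cac'): parent n5 fail=0; on 'c' 0 → fail=4;  out ∅∪∅=∅
  n8('dcd'): parent n2 fail=4; on 'd' 4→0 → fail=1;  out ∅∪{0}={0}
  n11('daa'): parent n10 fail=0; on 'a' 0 → fail=0;  out {4}∪∅={4}
  n13('dda'): parent n12 fail=1; on 'a' 1 → fail=10;  out ∅∪∅=∅
  n17('dad'): parent n10 fail=0; on 'd' 0 → fail=1;  out {6}∪{0}={0,6}
  n7('cacc'): parent n6 fail=4; on 'c' 4 → fail=18;  out {2}∪{7}={2,7}
  n9('dcda'): parent n8 fail=1; on 'a' 1 → fail=10;  out {3}∪∅={3}
  n14('ddac'): parent n13 fail=10; on 'c' 10→0 → fail=4;  out ∅∪∅=∅
  n15('ddacc'): parent n14 fail=4; on 'c' 4 → fail=18;  out ∅∪{7}={7}
  n16('ddaccd'): parent n15 fail=18; on 'd' 18→4→0 → fail=1;  out {5}∪{0}={0,5}

Scan:
[0] read 'd'  n0⇒n1  → match P0@[0:0]
[1] read 'a'  n1⇒n10
[2] read 'a'  n10⇒n11  → match P4@[0:2]
[3] read 'd'  n11⇒n1 (fail-walked)  → match P0@[3:3]
[4] read 'a'  n1⇒n10
[5] read 'a'  n10⇒n11  → match P4@[3:5]
[6] read 'b'  n11⇒n0 (fail-walked)
[7] read 'b'  n0⇒n0
[8] read 'c'  n0⇒n4
[9] read 'c'  n4⇒n18  → match P7@[8:9]
[10] read 'd'  n18⇒n1 (fail-walked)  → match P0@[10:10]
[11] read 'c'  n1⇒n2
[12] read 'c'  n2⇒n3  → match P1@[10:12],P7@[11:12]
[13] read 'b'  n3⇒n0 (fail-walked)
[14] read 'c'  n0⇒n4
[15] read 'c'  n4⇒n18  → match P7@[14:15]
[16] read 'd'  n18⇒n1 (fail-walked)  → match P0@[16:16]
[17] read 'a'  n1⇒n10
[18] read 'c'  n10⇒n4 (fail-walked)
[19] read 'c'  n4⇒n18  → match P7@[18:19]
[20] read 'c'  n18⇒n18 (fail-walked)  → match P7@[19:20]
[21] read 'c'  n18⇒n18 (fail-walked)  → match P7@[20:21]
[22] read 'b'  n18⇒n0 (fail-walked)
[23] read 'c'  n0⇒n4
[24] read 'a'  n4⇒n5
[25] read 'c'  n5⇒n6
[26] read 'c'  n6⇒n7  → match P2@[23:26],P7@[25:26]
[27] read 'a'  n7⇒n5 (fail-walked)
[28] read 'b'  n5⇒n0 (fail-walked)
[29] read 'a'  n0⇒n0
[30] read 'a'  n0⇒n0
[31] read 'b'  n0⇒n0
[32] read 'd'  n0⇒n1  → match P0@[32:32]
[33] read 'd'  n1⇒n12  → match P0@[33:33]
[34] read 'd'  n12⇒n12 (fail-walked)  → match P0@[34:34]
[35] read 'a'  n12⇒n13
[36] read 'c'  n13⇒n14
[37] read 'c'  n14⇒n15  → match P7@[36:37]

Matches: [[0,0],[2,4],[3,0],[5,4],[9,7],[10,0],[12,1],[12,7],[15,7],[16,0],[19,7],[20,7],[21,7],[26,2],[26,7],[32,0],[33,0],[34,0],[37,7]]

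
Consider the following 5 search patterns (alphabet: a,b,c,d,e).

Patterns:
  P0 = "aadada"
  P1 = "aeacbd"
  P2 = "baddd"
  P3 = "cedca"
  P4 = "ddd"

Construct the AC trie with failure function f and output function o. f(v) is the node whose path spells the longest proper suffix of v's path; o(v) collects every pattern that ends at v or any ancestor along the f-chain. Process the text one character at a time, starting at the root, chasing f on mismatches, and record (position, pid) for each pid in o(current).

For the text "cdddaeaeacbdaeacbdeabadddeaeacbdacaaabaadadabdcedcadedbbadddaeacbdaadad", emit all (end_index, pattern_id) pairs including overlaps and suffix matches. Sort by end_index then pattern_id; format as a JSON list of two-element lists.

Construct AC machine:
Trie nodes:
  0='ε' goto a→1 b→12 c→17 d→22
  1='a' goto a→2 e→7
  2='aa' goto d→3
  3='aad' goto a→4
  4='aada' goto d→5
  5='aadad' goto a→6
  6='aadada' goto ·  ←P0
  7='ae' goto a→8
  8='aea' goto c→9
  9='aeac' goto b→10
  10='aeacb' goto d→11
  11='aeacbd' goto ·  ←P1
  12='b' goto a→13
  13='ba' goto d→14
  14='bad' goto d→15
  15='badd' goto d→16
  16='baddd' goto ·  ←P2
  17='c' goto e→18
  18='ce' goto d→19
  19='ced' goto c→20
  20='cedc' goto a→21
  21='cedca' goto ·  ←P3
  22='d' goto d→23
  23='dd' goto d→24
  24='ddd' goto ·  ←P4

BFS fail/out derivation:
  n1('a'): parent n0 fail=0; on 'a' 0 → fail=0;  out ∅∪∅=∅
  n12('b'): parent n0 fail=0; on 'b' 0 → fail=0;  out ∅∪∅=∅
  n17('c'): parent n0 fail=0; on 'c' 0 → fail=0;  out ∅∪∅=∅
  n22('d'): parent n0 fail=0; on 'd' 0 → fail=0;  out ∅∪∅=∅
  n2('aa'): parent n1 fail=0; on 'a' 0 → fail=1;  out ∅∪∅=∅
  n7('ae'): parent n1 fail=0; on 'e' 0 → fail=0;  out ∅∪∅=∅
  n13('ba'): parent n12 fail=0; on 'a' 0 → fail=1;  out ∅∪∅=∅
  n18('ce'): parent n17 fail=0; on 'e' 0 → fail=0;  out ∅∪∅=∅
  n23('dd'): parent n22 fail=0; on 'd' 0 → fail=22;  out ∅∪∅=∅
  n3('aad'): parent n2 fail=1; on 'd' 1→0 → fail=22;  out ∅∪∅=∅
  n8('aea'): parent n7 fail=0; on 'a' 0 → fail=1;  out ∅∪∅=∅
  n14('bad'): parent n13 fail=1; on 'd' 1→0 → fail=22;  out ∅∪∅=∅
  n19('ced'): parent n18 fail=0; on 'd' 0 → fail=22;  out ∅∪∅=∅
  n24('ddd'): parent n23 fail=22; on 'd' 22 → fail=23;  out {4}∪∅={4}
  n4('aada'): parent n3 fail=22; on 'a' 22→0 → fail=1;  out ∅∪∅=∅
  n9('aeac'): parent n8 fail=1; on 'c' 1→0 → fail=17;  out ∅∪∅=∅
  n15('badd'): parent n14 fail=22; on 'd' 22 → fail=23;  out ∅∪∅=∅
  n20('cedc'): parent n19 fail=22; on 'c' 22→0 → fail=17;  out ∅∪∅=∅
  n5('aadad'): parent n4 fail=1; on 'd' 1→0 → fail=22;  out ∅∪∅=∅
  n10('aeacb'): parent n9 fail=17; on 'b' 17→0 → fail=12;  out ∅∪∅=∅
  n16('baddd'): parent n15 fail=23; on 'd' 23 → fail=24;  out {2}∪{4}={2,4}
  n21('cedca'): parent n20 fail=17; on 'a' 17→0 → fail=1;  out {3}∪∅={3}
  n6('aadada'): parent n5 fail=22; on 'a' 22→0 → fail=1;  out {0}∪∅={0}
  n11('aeacbd'): parent n10 fail=12; on 'd' 12→0 → fail=22;  out {1}∪∅={1}

Run:
pos 0 'c': at 17
pos 1 'd': at 22 ·f
pos 2 'd': at 23
pos 3 'd': at 24  → match P4@[1:3]
pos 4 'a': at 1 ·f
pos 5 'e': at 7
pos 6 'a': at 8
pos 7 'e': at 7 ·f
pos 8 'a': at 8
pos 9 'c': at 9
pos 10 'b': at 10
pos 11 'd': at 11  → match P1@[6:11]
pos 12 'a': at 1 ·f
pos 13 'e': at 7
pos 14 'a': at 8
pos 15 'c': at 9
pos 16 'b': at 10
pos 17 'd': at 11  → match P1@[12:17]
pos 18 'e': at 0 ·f
pos 19 'a': at 1
pos 20 'b': at 12 ·f
pos 21 'a': at 13
pos 22 'd': at 14
pos 23 'd': at 15
pos 24 'd': at 16  → match P2@[20:24],P4@[22:24]
pos 25 'e': at 0 ·f
pos 26 'a': at 1
pos 27 'e': at 7
pos 28 'a': at 8
pos 29 'c': at 9
pos 30 'b': at 10
pos 31 'd': at 11  → match P1@[26:31]
pos 32 'a': at 1 ·f
pos 33 'c': at 17 ·f
pos 34 'a': at 1 ·f
pos 35 'a': at 2
pos 36 'a': at 2 ·f
pos 37 'b': at 12 ·f
pos 38 'a': at 13
pos 39 'a': at 2 ·f
pos 40 'd': at 3
pos 41 'a': at 4
pos 42 'd': at 5
pos 43 'a': at 6  → match P0@[38:43]
pos 44 'b': at 12 ·f
pos 45 'd': at 22 ·f
pos 46 'c': at 17 ·f
pos 47 'e': at 18
pos 48 'd': at 19
pos 49 'c': at 20
pos 50 'a': at 21  → match P3@[46:50]
pos 51 'd': at 22 ·f
pos 52 'e': at 0 ·f
pos 53 'd': at 22
pos 54 'b': at 12 ·f
pos 55 'b': at 12 ·f
pos 56 'a': at 13
pos 57 'd': at 14
pos 58 'd': at 15
pos 59 'd': at 16  → match P2@[55:59],P4@[57:59]
pos 60 'a': at 1 ·f
pos 61 'e': at 7
pos 62 'a': at 8
pos 63 'c': at 9
pos 64 'b': at 10
pos 65 'd': at 11  → match P1@[60:65]
pos 66 'a': at 1 ·f
pos 67 'a': at 2
pos 68 'd': at 3
pos 69 'a': at 4
pos 70 'd': at 5

Matches: [[3,4],[11,1],[17,1],[24,2],[24,4],[31,1],[43,0],[50,3],[59,2],[59,4],[65,1]]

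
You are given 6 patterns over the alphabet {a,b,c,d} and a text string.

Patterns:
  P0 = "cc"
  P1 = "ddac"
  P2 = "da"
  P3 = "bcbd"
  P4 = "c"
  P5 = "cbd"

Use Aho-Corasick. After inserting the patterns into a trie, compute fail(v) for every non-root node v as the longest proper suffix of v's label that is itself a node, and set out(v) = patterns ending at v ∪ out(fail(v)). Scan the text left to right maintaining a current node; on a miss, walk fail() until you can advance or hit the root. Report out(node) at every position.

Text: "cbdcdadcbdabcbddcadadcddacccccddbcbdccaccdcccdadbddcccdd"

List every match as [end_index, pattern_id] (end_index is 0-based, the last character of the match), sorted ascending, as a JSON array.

Build:
Trie (insert patterns):
  n0 'ε': b→8 c→1 d→3
  n1 'c': b→12 c→2  [P4 ends]
  n2 'cc': ·  [P0 ends]
  n3 'd': a→7 d→4
  n4 'dd': a→5
  n5 'dda': c→6
  n6 'ddac': ·  [P1 ends]
  n7 'da': ·  [P2 ends]
  n8 'b': c→9
  n9 'bc': b→10
  n10 'bcb': d→11
  n11 'bcbd': ·  [P3 ends]
  n12 'cb': d→13
  n13 'cbd': ·  [P5 ends]

Failure links (BFS by depth):
  fail(1) 'c': from fail(0)=0 chase 'c': 0 ⇒ 0;  out={4}∪out(0)={4}
  fail(3) 'd': from fail(0)=0 chase 'd': 0 ⇒ 0;  out=∅∪out(0)=∅
  fail(8) 'b': from fail(0)=0 chase 'b': 0 ⇒ 0;  out=∅∪out(0)=∅
  fail(2) 'cc': from fail(1)=0 chase 'c': 0 ⇒ 1;  out={0}∪out(1)={0,4}
  fail(4) 'dd': from fail(3)=0 chase 'd': 0 ⇒ 3;  out=∅∪out(3)=∅
  fail(7) 'da': from fail(3)=0 chase 'a': 0 ⇒ 0;  out={2}∪out(0)={2}
  fail(9) 'bc': from fail(8)=0 chase 'c': 0 ⇒ 1;  out=∅∪out(1)={4}
  fail(12) 'cb': from fail(1)=0 chase 'b': 0 ⇒ 8;  out=∅∪out(8)=∅
  fail(5) 'dda': from fail(4)=3 chase 'a': 3 ⇒ 7;  out=∅∪out(7)={2}
  fail(10) 'bcb': from fail(9)=1 chase 'b': 1 ⇒ 12;  out=∅∪out(12)=∅
  fail(13) 'cbd': from fail(12)=8 chase 'd': 8→0 ⇒ 3;  out={5}∪out(3)={5}
  fail(6) 'ddac': from fail(5)=7 chase 'c': 7→0 ⇒ 1;  out={1}∪out(1)={1,4}
  fail(11) 'bcbd': from fail(10)=12 chase 'd': 12 ⇒ 13;  out={3}∪out(13)={3,5}

Run:
[0] read 'c'  n0⇒n1  → match P4@[0:0]
[1] read 'b'  n1⇒n12
[2] read 'd'  n12⇒n13  → match P5@[0:2]
[3] read 'c'  n13⇒n1 (fail-walked)  → match P4@[3:3]
[4] read 'd'  n1⇒n3 (fail-walked)
[5] read 'a'  n3⇒n7  → match P2@[4:5]
[6] read 'd'  n7⇒n3 (fail-walked)
[7] read 'c'  n3⇒n1 (fail-walked)  → match P4@[7:7]
[8] read 'b'  n1⇒n12
[9] read 'd'  n12⇒n13  → match P5@[7:9]
[10] read 'a'  n13⇒n7 (fail-walked)  → match P2@[9:10]
[11] read 'b'  n7⇒n8 (fail-walked)
[12] read 'c'  n8⇒n9  → match P4@[12:12]
[13] read 'b'  n9⇒n10
[14] read 'd'  n10⇒n11  → match P3@[11:14],P5@[12:14]
[15] read 'd'  n11⇒n4 (fail-walked)
[16] read 'c'  n4⇒n1 (fail-walked)  → match P4@[16:16]
[17] read 'a'  n1⇒n0 (fail-walked)
[18] read 'd'  n0⇒n3
[19] read 'a'  n3⇒n7  → match P2@[18:19]
[20] read 'd'  n7⇒n3 (fail-walked)
[21] read 'c'  n3⇒n1 (fail-walked)  → match P4@[21:21]
[22] read 'd'  n1⇒n3 (fail-walked)
[23] read 'd'  n3⇒n4
[24] read 'a'  n4⇒n5  → match P2@[23:24]
[25] read 'c'  n5⇒n6  → match P1@[22:25],P4@[25:25]
[26] read 'c'  n6⇒n2 (fail-walked)  → match P0@[25:26],P4@[26:26]
[27] read 'c'  n2⇒n2 (fail-walked)  → match P0@[26:27],P4@[27:27]
[28] read 'c'  n2⇒n2 (fail-walked)  → match P0@[27:28],P4@[28:28]
[29] read 'c'  n2⇒n2 (fail-walked)  → match P0@[28:29],P4@[29:29]
[30] read 'd'  n2⇒n3 (fail-walked)
[31] read 'd'  n3⇒n4
[32] read 'b'  n4⇒n8 (fail-walked)
[33] read 'c'  n8⇒n9  → match P4@[33:33]
[34] read 'b'  n9⇒n10
[35] read 'd'  n10⇒n11  → match P3@[32:35],P5@[33:35]
[36] read 'c'  n11⇒n1 (fail-walked)  → match P4@[36:36]
[37] read 'c'  n1⇒n2  → match P0@[36:37],P4@[37:37]
[38] read 'a'  n2⇒n0 (fail-walked)
[39] read 'c'  n0⇒n1  → match P4@[39:39]
[40] read 'c'  n1⇒n2  → match P0@[39:40],P4@[40:40]
[41] read 'd'  n2⇒n3 (fail-walked)
[42] read 'c'  n3⇒n1 (fail-walked)  → match P4@[42:42]
[43] read 'c'  n1⇒n2  → match P0@[42:43],P4@[43:43]
[44] read 'c'  n2⇒n2 (fail-walked)  → match P0@[43:44],P4@[44:44]
[45] read 'd'  n2⇒n3 (fail-walked)
[46] read 'a'  n3⇒n7  → match P2@[45:46]
[47] read 'd'  n7⇒n3 (fail-walked)
[48] read 'b'  n3⇒n8 (fail-walked)
[49] read 'd'  n8⇒n3 (fail-walked)
[50] read 'd'  n3⇒n4
[51] read 'c'  n4⇒n1 (fail-walked)  → match P4@[51:51]
[52] read 'c'  n1⇒n2  → match P0@[51:52],P4@[52:52]
[53] read 'c'  n2⇒n2 (fail-walked)  → match P0@[52:53],P4@[53:53]
[54] read 'd'  n2⇒n3 (fail-walked)
[55] read 'd'  n3⇒n4

Result: [[0,4],[2,5],[3,4],[5,2],[7,4],[9,5],[10,2],[12,4],[14,3],[14,5],[16,4],[19,2],[21,4],[24,2],[25,1],[25,4],[26,0],[26,4],[27,0],[27,4],[28,0],[28,4],[29,0],[29,4],[33,4],[35,3],[35,5],[36,4],[37,0],[37,4],[39,4],[40,0],[40,4],[42,4],[43,0],[43,4],[44,0],[44,4],[46,2],[51,4],[52,0],[52,4],[53,0],[53,4]]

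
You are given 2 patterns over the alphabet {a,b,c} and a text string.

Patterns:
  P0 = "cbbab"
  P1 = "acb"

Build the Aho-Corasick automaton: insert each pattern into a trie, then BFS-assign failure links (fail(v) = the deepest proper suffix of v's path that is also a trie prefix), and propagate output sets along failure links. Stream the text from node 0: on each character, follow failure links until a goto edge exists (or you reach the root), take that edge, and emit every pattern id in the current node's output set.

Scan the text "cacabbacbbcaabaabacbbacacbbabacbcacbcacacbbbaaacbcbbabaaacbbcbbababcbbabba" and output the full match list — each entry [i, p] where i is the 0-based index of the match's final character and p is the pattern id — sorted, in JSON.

Build:
Trie nodes:
  0='ε' goto a→6 c→1
  1='c' goto b→2
  2='cb' goto b→3
  3='cbb' goto a→4
  4='cbba' goto b→5
  5='cbbab' goto ·  [P0 ends]
  6='a' goto c→7
  7='ac' goto b→8
  8='acb' goto ·  [P1 ends]

BFS fail/out derivation:
  n1('c'): parent n0 fail=0; on 'c' 0 → fail=0;  out ∅∪∅=∅
  n6('a'): parent n0 fail=0; on 'a' 0 → fail=0;  out ∅∪∅=∅
  n2('cb'): parent n1 fail=0; on 'b' 0 → fail=0;  out ∅∪∅=∅
  n7('ac'): parent n6 fail=0; on 'c' 0 → fail=1;  out ∅∪∅=∅
  n3('cbb'): parent n2 fail=0; on 'b' 0 → fail=0;  out ∅∪∅=∅
  n8('acb'): parent n7 fail=1; on 'b' 1 → fail=2;  out {1}∪∅={1}
  n4('cbba'): parent n3 fail=0; on 'a' 0 → fail=6;  out ∅∪∅=∅
  n5('cbbab'): parent n4 fail=6; on 'b' 6→0 → fail=0;  out {0}∪∅={0}

Scan:
i=0 'c': node 0→1
i=1 'a': node 1→6 (via fail)
i=2 'c': node 6→7
i=3 'a': node 7→6 (via fail)
i=4 'b': node 6→0 (via fail)
i=5 'b': node 0→0
i=6 'a': node 0→6
i=7 'c': node 6→7
i=8 'b': node 7→8  ** P1@[6:8]
i=9 'b': node 8→3 (via fail)
i=10 'c': node 3→1 (via fail)
i=11 'a': node 1→6 (via fail)
i=12 'a': node 6→6 (via fail)
i=13 'b': node 6→0 (via fail)
i=14 'a': node 0→6
i=15 'a': node 6→6 (via fail)
i=16 'b': node 6→0 (via fail)
i=17 'a': node 0→6
i=18 'c': node 6→7
i=19 'b': node 7→8  ** P1@[17:19]
i=20 'b': node 8→3 (via fail)
i=21 'a': node 3→4
i=22 'c': node 4→7 (via fail)
i=23 'a': node 7→6 (via fail)
i=24 'c': node 6→7
i=25 'b': node 7→8  ** P1@[23:25]
i=26 'b': node 8→3 (via fail)
i=27 'a': node 3→4
i=28 'b': node 4→5  ** P0@[24:28]
i=29 'a': node 5→6 (via fail)
i=30 'c': node 6→7
i=31 'b': node 7→8  ** P1@[29:31]
i=32 'c': node 8→1 (via fail)
i=33 'a': node 1→6 (via fail)
i=34 'c': node 6→7
i=35 'b': node 7→8  ** P1@[33:35]
i=36 'c': node 8→1 (via fail)
i=37 'a': node 1→6 (via fail)
i=38 'c': node 6→7
i=39 'a': node 7→6 (via fail)
i=40 'c': node 6→7
i=41 'b': node 7→8  ** P1@[39:41]
i=42 'b': node 8→3 (via fail)
i=43 'b': node 3→0 (via fail)
i=44 'a': node 0→6
i=45 'a': node 6→6 (via fail)
i=46 'a': node 6→6 (via fail)
i=47 'c': node 6→7
i=48 'b': node 7→8  ** P1@[46:48]
i=49 'c': node 8→1 (via fail)
i=50 'b': node 1→2
i=51 'b': node 2→3
i=52 'a': node 3→4
i=53 'b': node 4→5  ** P0@[49:53]
i=54 'a': node 5→6 (via fail)
i=55 'a': node 6→6 (via fail)
i=56 'a': node 6→6 (via fail)
i=57 'c': node 6→7
i=58 'b': node 7→8  ** P1@[56:58]
i=59 'b': node 8→3 (via fail)
i=60 'c': node 3→1 (via fail)
i=61 'b': node 1→2
i=62 'b': node 2→3
i=63 'a': node 3→4
i=64 'b': node 4→5  ** P0@[60:64]
i=65 'a': node 5→6 (via fail)
i=66 'b': node 6→0 (via fail)
i=67 'c': node 0→1
i=68 'b': node 1→2
i=69 'b': node 2→3
i=70 'a': node 3→4
i=71 'b': node 4→5  ** P0@[67:71]
i=72 'b': node 5→0 (via fail)
i=73 'a': node 0→6

Result: [[8,1],[19,1],[25,1],[28,0],[31,1],[35,1],[41,1],[48,1],[53,0],[58,1],[64,0],[71,0]]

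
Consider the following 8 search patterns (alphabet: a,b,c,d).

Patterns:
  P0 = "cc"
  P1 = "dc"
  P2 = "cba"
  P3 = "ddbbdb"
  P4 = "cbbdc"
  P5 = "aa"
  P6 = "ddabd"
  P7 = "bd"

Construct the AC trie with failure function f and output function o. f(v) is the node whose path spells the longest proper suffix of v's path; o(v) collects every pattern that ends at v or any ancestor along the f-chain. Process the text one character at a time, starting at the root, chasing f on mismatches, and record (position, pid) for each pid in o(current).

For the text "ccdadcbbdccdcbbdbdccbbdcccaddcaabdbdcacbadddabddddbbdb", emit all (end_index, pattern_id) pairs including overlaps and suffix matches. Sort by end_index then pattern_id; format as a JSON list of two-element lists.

Build:
Trie (insert patterns):
  n0 'ε': a→15 b→20 c→1 d→3
  n1 'c': b→5 c→2
  n2 'cc': ·  [P0 ends]
  n3 'd': c→4 d→7
  n4 'dc': ·  [P1 ends]
  n5 'cb': a→6 b→12
  n6 'cba': ·  [P2 ends]
  n7 'dd': a→17 b→8
  n8 'ddb': b→9
  n9 'ddbb': d→10
  n10 'ddbbd': b→11
  n11 'ddbbdb': ·  [P3 ends]
  n12 'cbb': d→13
  n13 'cbbd': c→14
  n14 'cbbdc': ·  [P4 ends]
  n15 'a': a→16
  n16 'aa': ·  [P5 ends]
  n17 'dda': b→18
  n18 'ddab': d→19
  n19 'ddabd': ·  [P6 ends]
  n20 'b': d→21
  n21 'bd': ·  [P7 ends]

BFS fail/out derivation:
  n1('c'): parent n0 fail=0; on 'c' 0 → fail=0;  out ∅∪∅=∅
  n3('d'): parent n0 fail=0; on 'd' 0 → fail=0;  out ∅∪∅=∅
  n15('a'): parent n0 fail=0; on 'a' 0 → fail=0;  out ∅∪∅=∅
  n20('b'): parent n0 fail=0; on 'b' 0 → fail=0;  out ∅∪∅=∅
  n2('cc'): parent n1 fail=0; on 'c' 0 → fail=1;  out {0}∪∅={0}
  n4('dc'): parent n3 fail=0; on 'c' 0 → fail=1;  out {1}∪∅={1}
  n5('cb'): parent n1 fail=0; on 'b' 0 → fail=20;  out ∅∪∅=∅
  n7('dd'): parent n3 fail=0; on 'd' 0 → fail=3;  out ∅∪∅=∅
  n16('aa'): parent n15 fail=0; on 'a' 0 → fail=15;  out {5}∪∅={5}
  n21('bd'): parent n20 fail=0; on 'd' 0 → fail=3;  out {7}∪∅={7}
  n6('cba'): parent n5 fail=20; on 'a' 20→0 → fail=15;  out {2}∪∅={2}
  n8('ddb'): parent n7 fail=3; on 'b' 3→0 → fail=20;  out ∅∪∅=∅
  n12('cbb'): parent n5 fail=20; on 'b' 20→0 → fail=20;  out ∅∪∅=∅
  n17('dda'): parent n7 fail=3; on 'a' 3→0 → fail=15;  out ∅∪∅=∅
  n9('ddbb'): parent n8 fail=20; on 'b' 20→0 → fail=20;  out ∅∪∅=∅
  n13('cbbd'): parent n12 fail=20; on 'd' 20 → fail=21;  out ∅∪{7}={7}
  n18('ddab'): parent n17 fail=15; on 'b' 15→0 → fail=20;  out ∅∪∅=∅
  n10('ddbbd'): parent n9 fail=20; on 'd' 20 → fail=21;  out ∅∪{7}={7}
  n14('cbbdc'): parent n13 fail=21; on 'c' 21→3 → fail=4;  out {4}∪{1}={1,4}
  n19('ddabd'): parent n18 fail=20; on 'd' 20 → fail=21;  out {6}∪{7}={6,7}
  n11('ddbbdb'): parent n10 fail=21; on 'b' 21→3→0 → fail=20;  out {3}∪∅={3}

Run:
i=0 'c': node 0→1
i=1 'c': node 1→2  → match P0@[0:1]
i=2 'd': node 2→3 (via fail)
i=3 'a': node 3→15 (via fail)
i=4 'd': node 15→3 (via fail)
i=5 'c': node 3→4  → match P1@[4:5]
i=6 'b': node 4→5 (via fail)
i=7 'b': node 5→12
i=8 'd': node 12→13  → match P7@[7:8]
i=9 'c': node 13→14  → match P1@[8:9],P4@[5:9]
i=10 'c': node 14→2 (via fail)  → match P0@[9:10]
i=11 'd': node 2→3 (via fail)
i=12 'c': node 3→4  → match P1@[11:12]
i=13 'b': node 4→5 (via fail)
i=14 'b': node 5→12
i=15 'd': node 12→13  → match P7@[14:15]
i=16 'b': node 13→20 (via fail)
i=17 'd': node 20→21  → match P7@[16:17]
i=18 'c': node 21→4 (via fail)  → match P1@[17:18]
i=19 'c': node 4→2 (via fail)  → match P0@[18:19]
i=20 'b': node 2→5 (via fail)
i=21 'b': node 5→12
i=22 'd': node 12→13  → match P7@[21:22]
i=23 'c': node 13→14  → match P1@[22:23],P4@[19:23]
i=24 'c': node 14→2 (via fail)  → match P0@[23:24]
i=25 'c': node 2→2 (via fail)  → match P0@[24:25]
i=26 'a': node 2→15 (via fail)
i=27 'd': node 15→3 (via fail)
i=28 'd': node 3→7
i=29 'c': node 7→4 (via fail)  → match P1@[28:29]
i=30 'a': node 4→15 (via fail)
i=31 'a': node 15→16  → match P5@[30:31]
i=32 'b': node 16→20 (via fail)
i=33 'd': node 20→21  → match P7@[32:33]
i=34 'b': node 21→20 (via fail)
i=35 'd': node 20→21  → match P7@[34:35]
i=36 'c': node 21→4 (via fail)  → match P1@[35:36]
i=37 'a': node 4→15 (via fail)
i=38 'c': node 15→1 (via fail)
i=39 'b': node 1→5
i=40 'a': node 5→6  → match P2@[38:40]
i=41 'd': node 6→3 (via fail)
i=42 'd': node 3→7
i=43 'd': node 7→7 (via fail)
i=44 'a': node 7→17
i=45 'b': node 17→18
i=46 'd': node 18→19  → match P6@[42:46],P7@[45:46]
i=47 'd': node 19→7 (via fail)
i=48 'd': node 7→7 (via fail)
i=49 'd': node 7→7 (via fail)
i=50 'b': node 7→8
i=51 'b': node 8→9
i=52 'd': node 9→10  → match P7@[51:52]
i=53 'b': node 10→11  → match P3@[48:53]

Result: [[1,0],[5,1],[8,7],[9,1],[9,4],[10,0],[12,1],[15,7],[17,7],[18,1],[19,0],[22,7],[23,1],[23,4],[24,0],[25,0],[29,1],[31,5],[33,7],[35,7],[36,1],[40,2],[46,6],[46,7],[52,7],[53,3]]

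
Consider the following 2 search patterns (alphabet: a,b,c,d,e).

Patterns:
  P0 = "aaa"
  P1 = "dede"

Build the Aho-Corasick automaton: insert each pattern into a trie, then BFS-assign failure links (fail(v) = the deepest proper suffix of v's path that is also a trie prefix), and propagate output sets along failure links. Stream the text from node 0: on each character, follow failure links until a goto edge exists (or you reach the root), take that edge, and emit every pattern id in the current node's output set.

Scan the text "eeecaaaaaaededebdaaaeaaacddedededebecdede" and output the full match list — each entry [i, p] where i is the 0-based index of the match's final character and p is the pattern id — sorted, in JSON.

Build:
Trie (insert patterns):
  0='ε' goto a→1 d→4
  1='a' goto a→2
  2='aa' goto a→3
  3='aaa' goto ·  ←P0
  4='d' goto e→5
  5='de' goto d→6
  6='ded' goto e→7
  7='dede' goto ·  ←P1

Failure links (BFS by depth):
  n1('a'): parent n0 fail=0; on 'a' 0 → fail=0;  out ∅∪∅=∅
  n4('d'): parent n0 fail=0; on 'd' 0 → fail=0;  out ∅∪∅=∅
  n2('aa'): parent n1 fail=0; on 'a' 0 → fail=1;  out ∅∪∅=∅
  n5('de'): parent n4 fail=0; on 'e' 0 → fail=0;  out ∅∪∅=∅
  n3('aaa'): parent n2 fail=1; on 'a' 1 → fail=2;  out {0}∪∅={0}
  n6('ded'): parent n5 fail=0; on 'd' 0 → fail=4;  out ∅∪∅=∅
  n7('dede'): parent n6 fail=4; on 'e' 4 → fail=5;  out {1}∪∅={1}

Scan:
pos 0 'e': at 0
pos 1 'e': at 0
pos 2 'e': at 0
pos 3 'c': at 0
pos 4 'a': at 1
pos 5 'a': at 2
pos 6 'a': at 3  → match P0@[4:6]
pos 7 'a': at 3 (fail-walked)  → match P0@[5:7]
pos 8 'a': at 3 (fail-walked)  → match P0@[6:8]
pos 9 'a': at 3 (fail-walked)  → match P0@[7:9]
pos 10 'e': at 0 (fail-walked)
pos 11 'd': at 4
pos 12 'e': at 5
pos 13 'd': at 6
pos 14 'e': at 7  → match P1@[11:14]
pos 15 'b': at 0 (fail-walked)
pos 16 'd': at 4
pos 17 'a': at 1 (fail-walked)
pos 18 'a': at 2
pos 19 'a': at 3  → match P0@[17:19]
pos 20 'e': at 0 (fail-walked)
pos 21 'a': at 1
pos 22 'a': at 2
pos 23 'a': at 3  → match P0@[21:23]
pos 24 'c': at 0 (fail-walked)
pos 25 'd': at 4
pos 26 'd': at 4 (fail-walked)
pos 27 'e': at 5
pos 28 'd': at 6
pos 29 'e': at 7  → match P1@[26:29]
pos 30 'd': at 6 (fail-walked)
pos 31 'e': at 7  → match P1@[28:31]
pos 32 'd': at 6 (fail-walked)
pos 33 'e': at 7  → match P1@[30:33]
pos 34 'b': at 0 (fail-walked)
pos 35 'e': at 0
pos 36 'c': at 0
pos 37 'd': at 4
pos 38 'e': at 5
pos 39 'd': at 6
pos 40 'e': at 7  → match P1@[37:40]

All matches (sorted): [[6,0],[7,0],[8,0],[9,0],[14,1],[19,0],[23,0],[29,1],[31,1],[33,1],[40,1]]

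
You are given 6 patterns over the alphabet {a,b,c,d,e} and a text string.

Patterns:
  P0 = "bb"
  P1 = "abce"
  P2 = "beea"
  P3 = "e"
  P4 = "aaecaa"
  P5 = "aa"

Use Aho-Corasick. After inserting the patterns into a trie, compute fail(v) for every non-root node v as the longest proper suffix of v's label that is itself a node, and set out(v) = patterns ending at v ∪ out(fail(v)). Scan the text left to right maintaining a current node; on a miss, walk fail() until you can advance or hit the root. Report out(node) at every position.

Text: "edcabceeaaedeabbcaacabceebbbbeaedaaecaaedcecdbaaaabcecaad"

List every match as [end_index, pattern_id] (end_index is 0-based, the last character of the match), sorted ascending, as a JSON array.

Build automaton:
Trie (insert patterns):
  0='ε' goto a→3 b→1 e→10
  1='b' goto b→2 e→7
  2='bb' goto ·  ←P0
  3='a' goto a→11 b→4
  4='ab' goto c→5
  5='abc' goto e→6
  6='abce' goto ·  ←P1
  7='be' goto e→8
  8='bee' goto a→9
  9='beea' goto ·  ←P2
  10='e' goto ·  ←P3
  11='aa' goto e→12  ←P5
  12='aae' goto c→13
  13='aaec' goto a→14
  14='aaeca' goto a→15
  15='aaecaa' goto ·  ←P4

BFS fail/out derivation:
  fail(1) 'b': from fail(0)=0 chase 'b': 0 ⇒ 0;  out=∅∪out(0)=∅
  fail(3) 'a': from fail(0)=0 chase 'a': 0 ⇒ 0;  out=∅∪out(0)=∅
  fail(10) 'e': from fail(0)=0 chase 'e': 0 ⇒ 0;  out={3}∪out(0)={3}
  fail(2) 'bb': from fail(1)=0 chase 'b': 0 ⇒ 1;  out={0}∪out(1)={0}
  fail(4) 'ab': from fail(3)=0 chase 'b': 0 ⇒ 1;  out=∅∪out(1)=∅
  fail(7) 'be': from fail(1)=0 chase 'e': 0 ⇒ 10;  out=∅∪out(10)={3}
  fail(11) 'aa': from fail(3)=0 chase 'a': 0 ⇒ 3;  out={5}∪out(3)={5}
  fail(5) 'abc': from fail(4)=1 chase 'c': 1→0 ⇒ 0;  out=∅∪out(0)=∅
  fail(8) 'bee': from fail(7)=10 chase 'e': 10→0 ⇒ 10;  out=∅∪out(10)={3}
  fail(12) 'aae': from fail(11)=3 chase 'e': 3→0 ⇒ 10;  out=∅∪out(10)={3}
  fail(6) 'abce': from fail(5)=0 chase 'e': 0 ⇒ 10;  out={1}∪out(10)={1,3}
  fail(9) 'beea': from fail(8)=10 chase 'a': 10→0 ⇒ 3;  out={2}∪out(3)={2}
  fail(13) 'aaec': from fail(12)=10 chase 'c': 10→0 ⇒ 0;  out=∅∪out(0)=∅
  fail(14) 'aaeca': from fail(13)=0 chase 'a': 0 ⇒ 3;  out=∅∪out(3)=∅
  fail(15) 'aaecaa': from fail(14)=3 chase 'a': 3 ⇒ 11;  out={4}∪out(11)={4,5}

Run:
[0] read 'e'  n0⇒n10  ** P3@[0:0]
[1] read 'd'  n10⇒n0 ·f
[2] read 'c'  n0⇒n0
[3] read 'a'  n0⇒n3
[4] read 'b'  n3⇒n4
[5] read 'c'  n4⇒n5
[6] read 'e'  n5⇒n6  ** P1@[3:6],P3@[6:6]
[7] read 'e'  n6⇒n10 ·f  ** P3@[7:7]
[8] read 'a'  n10⇒n3 ·f
[9] read 'a'  n3⇒n11  ** P5@[8:9]
[10] read 'e'  n11⇒n12  ** P3@[10:10]
[11] read 'd'  n12⇒n0 ·f
[12] read 'e'  n0⇒n10  ** P3@[12:12]
[13] read 'a'  n10⇒n3 ·f
[14] read 'b'  n3⇒n4
[15] read 'b'  n4⇒n2 ·f  ** P0@[14:15]
[16] read 'c'  n2⇒n0 ·f
[17] read 'a'  n0⇒n3
[18] read 'a'  n3⇒n11  ** P5@[17:18]
[19] read 'c'  n11⇒n0 ·f
[20] read 'a'  n0⇒n3
[21] read 'b'  n3⇒n4
[22] read 'c'  n4⇒n5
[23] read 'e'  n5⇒n6  ** P1@[20:23],P3@[23:23]
[24] read 'e'  n6⇒n10 ·f  ** P3@[24:24]
[25] read 'b'  n10⇒n1 ·f
[26] read 'b'  n1⇒n2  ** P0@[25:26]
[27] read 'b'  n2⇒n2 ·f  ** P0@[26:27]
[28] read 'b'  n2⇒n2 ·f  ** P0@[27:28]
[29] read 'e'  n2⇒n7 ·f  ** P3@[29:29]
[30] read 'a'  n7⇒n3 ·f
[31] read 'e'  n3⇒n10 ·f  ** P3@[31:31]
[32] read 'd'  n10⇒n0 ·f
[33] read 'a'  n0⇒n3
[34] read 'a'  n3⇒n11  ** P5@[33:34]
[35] read 'e'  n11⇒n12  ** P3@[35:35]
[36] read 'c'  n12⇒n13
[37] read 'a'  n13⇒n14
[38] read 'a'  n14⇒n15  ** P4@[33:38],P5@[37:38]
[39] read 'e'  n15⇒n12 ·f  ** P3@[39:39]
[40] read 'd'  n12⇒n0 ·f
[41] read 'c'  n0⇒n0
[42] read 'e'  n0⇒n10  ** P3@[42:42]
[43] read 'c'  n10⇒n0 ·f
[44] read 'd'  n0⇒n0
[45] read 'b'  n0⇒n1
[46] read 'a'  n1⇒n3 ·f
[47] read 'a'  n3⇒n11  ** P5@[46:47]
[48] read 'a'  n11⇒n11 ·f  ** P5@[47:48]
[49] read 'a'  n11⇒n11 ·f  ** P5@[48:49]
[50] read 'b'  n11⇒n4 ·f
[51] read 'c'  n4⇒n5
[52] read 'e'  n5⇒n6  ** P1@[49:52],P3@[52:52]
[53] read 'c'  n6⇒n0 ·f
[54] read 'a'  n0⇒n3
[55] read 'a'  n3⇒n11  ** P5@[54:55]
[56] read 'd'  n11⇒n0 ·f

All matches (sorted): [[0,3],[6,1],[6,3],[7,3],[9,5],[10,3],[12,3],[15,0],[18,5],[23,1],[23,3],[24,3],[26,0],[27,0],[28,0],[29,3],[31,3],[34,5],[35,3],[38,4],[38,5],[39,3],[42,3],[47,5],[48,5],[49,5],[52,1],[52,3],[55,5]]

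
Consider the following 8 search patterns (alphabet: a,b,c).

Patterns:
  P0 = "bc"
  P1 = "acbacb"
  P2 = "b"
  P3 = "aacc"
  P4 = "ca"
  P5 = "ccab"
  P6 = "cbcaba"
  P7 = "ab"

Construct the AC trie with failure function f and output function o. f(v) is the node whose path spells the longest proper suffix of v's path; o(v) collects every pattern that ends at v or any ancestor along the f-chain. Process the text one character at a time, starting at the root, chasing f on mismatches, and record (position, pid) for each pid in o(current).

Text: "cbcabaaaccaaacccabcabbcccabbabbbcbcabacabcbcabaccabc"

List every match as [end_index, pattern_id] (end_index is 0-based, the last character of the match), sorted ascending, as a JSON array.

Build automaton:
Trie nodes:
  0='ε' goto a→3 b→1 c→12
  1='b' goto c→2  ←P2
  2='bc' goto ·  ←P0
  3='a' goto a→9 b→22 c→4
  4='ac' goto b→5
  5='acb' goto a→6
  6='acba' goto c→7
  7='acbac' goto b→8
  8='acbacb' goto ·  ←P1
  9='aa' goto c→10
  10='aac' goto c→11
  11='aacc' goto ·  ←P3
  12='c' goto a→13 b→17 c→14
  13='ca' goto ·  ←P4
  14='cc' goto a→15
  15='cca' goto b→16
  16='ccab' goto ·  ←P5
  17='cb' goto c→18
  18='cbc' goto a→19
  19='cbca' goto b→20
  20='cbcab' goto a→21
  21='cbcaba' goto ·  ←P6
  22='ab' goto ·  ←P7

BFS fail/out derivation:
  n1('b'): parent n0 fail=0; on 'b' 0 → fail=0;  out {2}∪∅={2}
  n3('a'): parent n0 fail=0; on 'a' 0 → fail=0;  out ∅∪∅=∅
  n12('c'): parent n0 fail=0; on 'c' 0 → fail=0;  out ∅∪∅=∅
  n2('bc'): parent n1 fail=0; on 'c' 0 → fail=12;  out {0}∪∅={0}
  n4('ac'): parent n3 fail=0; on 'c' 0 → fail=12;  out ∅∪∅=∅
  n9('aa'): parent n3 fail=0; on 'a' 0 → fail=3;  out ∅∪∅=∅
  n13('ca'): parent n12 fail=0; on 'a' 0 → fail=3;  out {4}∪∅={4}
  n14('cc'): parent n12 fail=0; on 'c' 0 → fail=12;  out ∅∪∅=∅
  n17('cb'): parent n12 fail=0; on 'b' 0 → fail=1;  out ∅∪{2}={2}
  n22('ab'): parent n3 fail=0; on 'b' 0 → fail=1;  out {7}∪{2}={2,7}
  n5('acb'): parent n4 fail=12; on 'b' 12 → fail=17;  out ∅∪{2}={2}
  n10('aac'): parent n9 fail=3; on 'c' 3 → fail=4;  out ∅∪∅=∅
  n15('cca'): parent n14 fail=12; on 'a' 12 → fail=13;  out ∅∪{4}={4}
  n18('cbc'): parent n17 fail=1; on 'c' 1 → fail=2;  out ∅∪{0}={0}
  n6('acba'): parent n5 fail=17; on 'a' 17→1→0 → fail=3;  out ∅∪∅=∅
  n11('aacc'): parent n10 fail=4; on 'c' 4→12 → fail=14;  out {3}∪∅={3}
  n16('ccab'): parent n15 fail=13; on 'b' 13→3 → fail=22;  out {5}∪{2,7}={2,5,7}
  n19('cbca'): parent n18 fail=2; on 'a' 2→12 → fail=13;  out ∅∪{4}={4}
  n7('acbac'): parent n6 fail=3; on 'c' 3 → fail=4;  out ∅∪∅=∅
  n20('cbcab'): parent n19 fail=13; on 'b' 13→3 → fail=22;  out ∅∪{2,7}={2,7}
  n8('acbacb'): parent n7 fail=4; on 'b' 4 → fail=5;  out {1}∪{2}={1,2}
  n21('cbcaba'): parent n20 fail=22; on 'a' 22→1→0 → fail=3;  out {6}∪∅={6}

Scan:
i=0 'c': node 0→12
i=1 'b': node 12→17  ** P2@[1:1]
i=2 'c': node 17→18  ** P0@[1:2]
i=3 'a': node 18→19  ** P4@[2:3]
i=4 'b': node 19→20  ** P2@[4:4],P7@[3:4]
i=5 'a': node 20→21  ** P6@[0:5]
i=6 'a': node 21→9 (via fail)
i=7 'a': node 9→9 (via fail)
i=8 'c': node 9→10
i=9 'c': node 10→11  ** P3@[6:9]
i=10 'a': node 11→15 (via fail)  ** P4@[9:10]
i=11 'a': node 15→9 (via fail)
i=12 'a': node 9→9 (via fail)
i=13 'c': node 9→10
i=14 'c': node 10→11  ** P3@[11:14]
i=15 'c': node 11→14 (via fail)
i=16 'a': node 14→15  ** P4@[15:16]
i=17 'b': node 15→16  ** P2@[17:17],P5@[14:17],P7@[16:17]
i=18 'c': node 16→2 (via fail)  ** P0@[17:18]
i=19 'a': node 2→13 (via fail)  ** P4@[18:19]
i=20 'b': node 13→22 (via fail)  ** P2@[20:20],P7@[19:20]
i=21 'b': node 22→1 (via fail)  ** P2@[21:21]
i=22 'c': node 1→2  ** P0@[21:22]
i=23 'c': node 2→14 (via fail)
i=24 'c': node 14→14 (via fail)
i=25 'a': node 14→15  ** P4@[24:25]
i=26 'b': node 15→16  ** P2@[26:26],P5@[23:26],P7@[25:26]
i=27 'b': node 16→1 (via fail)  ** P2@[27:27]
i=28 'a': node 1→3 (via fail)
i=29 'b': node 3→22  ** P2@[29:29],P7@[28:29]
i=30 'b': node 22→1 (via fail)  ** P2@[30:30]
i=31 'b': node 1→1 (via fail)  ** P2@[31:31]
i=32 'c': node 1→2  ** P0@[31:32]
i=33 'b': node 2→17 (via fail)  ** P2@[33:33]
i=34 'c': node 17→18  ** P0@[33:34]
i=35 'a': node 18→19  ** P4@[34:35]
i=36 'b': node 19→20  ** P2@[36:36],P7@[35:36]
i=37 'a': node 20→21  ** P6@[32:37]
i=38 'c': node 21→4 (via fail)
i=39 'a': node 4→13 (via fail)  ** P4@[38:39]
i=40 'b': node 13→22 (via fail)  ** P2@[40:40],P7@[39:40]
i=41 'c': node 22→2 (via fail)  ** P0@[40:41]
i=42 'b': node 2→17 (via fail)  ** P2@[42:42]
i=43 'c': node 17→18  ** P0@[42:43]
i=44 'a': node 18→19  ** P4@[43:44]
i=45 'b': node 19→20  ** P2@[45:45],P7@[44:45]
i=46 'a': node 20→21  ** P6@[41:46]
i=47 'c': node 21→4 (via fail)
i=48 'c': node 4→14 (via fail)
i=49 'a': node 14→15  ** P4@[48:49]
i=50 'b': node 15→16  ** P2@[50:50],P5@[47:50],P7@[49:50]
i=51 'c': node 16→2 (via fail)  ** P0@[50:51]

Result: [[1,2],[2,0],[3,4],[4,2],[4,7],[5,6],[9,3],[10,4],[14,3],[16,4],[17,2],[17,5],[17,7],[18,0],[19,4],[20,2],[20,7],[21,2],[22,0],[25,4],[26,2],[26,5],[26,7],[27,2],[29,2],[29,7],[30,2],[31,2],[32,0],[33,2],[34,0],[35,4],[36,2],[36,7],[37,6],[39,4],[40,2],[40,7],[41,0],[42,2],[43,0],[44,4],[45,2],[45,7],[46,6],[49,4],[50,2],[50,5],[50,7],[51,0]]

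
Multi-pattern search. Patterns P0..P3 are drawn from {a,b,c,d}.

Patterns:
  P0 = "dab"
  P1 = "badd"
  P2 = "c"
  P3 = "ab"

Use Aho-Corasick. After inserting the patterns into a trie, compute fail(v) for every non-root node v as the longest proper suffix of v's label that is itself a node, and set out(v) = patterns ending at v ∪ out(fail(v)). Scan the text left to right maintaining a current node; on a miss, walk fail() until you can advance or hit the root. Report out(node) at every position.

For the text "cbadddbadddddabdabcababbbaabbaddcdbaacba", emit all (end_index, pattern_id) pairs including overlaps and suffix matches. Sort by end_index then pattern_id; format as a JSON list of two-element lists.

Build automaton:
Trie nodes:
  0='ε' goto a→9 b→4 c→8 d→1
  1='d' goto a→2
  2='da' goto b→3
  3='dab' goto ·  ←P0
  4='b' goto a→5
  5='ba' goto d→6
  6='bad' goto d→7
  7='badd' goto ·  ←P1
  8='c' goto ·  ←P2
  9='a' goto b→10
  10='ab' goto ·  ←P3

Failure links (BFS by depth):
  fail(1) 'd': from fail(0)=0 chase 'd': 0 ⇒ 0;  out=∅∪out(0)=∅
  fail(4) 'b': from fail(0)=0 chase 'b': 0 ⇒ 0;  out=∅∪out(0)=∅
  fail(8) 'c': from fail(0)=0 chase 'c': 0 ⇒ 0;  out={2}∪out(0)={2}
  fail(9) 'a': from fail(0)=0 chase 'a': 0 ⇒ 0;  out=∅∪out(0)=∅
  fail(2) 'da': from fail(1)=0 chase 'a': 0 ⇒ 9;  out=∅∪out(9)=∅
  fail(5) 'ba': from fail(4)=0 chase 'a': 0 ⇒ 9;  out=∅∪out(9)=∅
  fail(10) 'ab': from fail(9)=0 chase 'b': 0 ⇒ 4;  out={3}∪out(4)={3}
  fail(3) 'dab': from fail(2)=9 chase 'b': 9 ⇒ 10;  out={0}∪out(10)={0,3}
  fail(6) 'bad': from fail(5)=9 chase 'd': 9→0 ⇒ 1;  out=∅∪out(1)=∅
  fail(7) 'badd': from fail(6)=1 chase 'd': 1→0 ⇒ 1;  out={1}∪out(1)={1}

Run:
i=0 'c': node 0→8  → match P2@[0:0]
i=1 'b': node 8→4 (fail-walked)
i=2 'a': node 4→5
i=3 'd': node 5→6
i=4 'd': node 6→7  → match P1@[1:4]
i=5 'd': node 7→1 (fail-walked)
i=6 'b': node 1→4 (fail-walked)
i=7 'a': node 4→5
i=8 'd': node 5→6
i=9 'd': node 6→7  → match P1@[6:9]
i=10 'd': node 7→1 (fail-walked)
i=11 'd': node 1→1 (fail-walked)
i=12 'd': node 1→1 (fail-walked)
i=13 'a': node 1→2
i=14 'b': node 2→3  → match P0@[12:14],P3@[13:14]
i=15 'd': node 3→1 (fail-walked)
i=16 'a': node 1→2
i=17 'b': node 2→3  → match P0@[15:17],P3@[16:17]
i=18 'c': node 3→8 (fail-walked)  → match P2@[18:18]
i=19 'a': node 8→9 (fail-walked)
i=20 'b': node 9→10  → match P3@[19:20]
i=21 'a': node 10→5 (fail-walked)
i=22 'b': node 5→10 (fail-walked)  → match P3@[21:22]
i=23 'b': node 10→4 (fail-walked)
i=24 'b': node 4→4 (fail-walked)
i=25 'a': node 4→5
i=26 'a': node 5→9 (fail-walked)
i=27 'b': node 9→10  → match P3@[26:27]
i=28 'b': node 10→4 (fail-walked)
i=29 'a': node 4→5
i=30 'd': node 5→6
i=31 'd': node 6→7  → match P1@[28:31]
i=32 'c': node 7→8 (fail-walked)  → match P2@[32:32]
i=33 'd': node 8→1 (fail-walked)
i=34 'b': node 1→4 (fail-walked)
i=35 'a': node 4→5
i=36 'a': node 5→9 (fail-walked)
i=37 'c': node 9→8 (fail-walked)  → match P2@[37:37]
i=38 'b': node 8→4 (fail-walked)
i=39 'a': node 4→5

Matches: [[0,2],[4,1],[9,1],[14,0],[14,3],[17,0],[17,3],[18,2],[20,3],[22,3],[27,3],[31,1],[32,2],[37,2]]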